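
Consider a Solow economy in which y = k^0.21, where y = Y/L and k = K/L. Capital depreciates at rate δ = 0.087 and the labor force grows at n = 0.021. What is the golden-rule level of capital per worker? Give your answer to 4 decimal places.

k_gold ≈ 2.3204

The effective depreciation rate is n + δ = 0.021 + 0.087 = 0.108.
Golden rule sets MPK = n+δ: 0.21·k^(0.21−1) = 0.108, so k_gold = (0.21/0.108)^(1/0.79) ≈ 2.3204.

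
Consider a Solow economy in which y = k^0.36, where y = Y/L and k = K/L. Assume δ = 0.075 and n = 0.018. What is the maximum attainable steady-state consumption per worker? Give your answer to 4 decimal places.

c_gold ≈ 1.3703

Capital per worker breaks even when investment replaces (n + δ)·k; here n + δ = 0.093.
Setting f'(k) = n+δ gives 0.36·k^(0.36−1) = 0.093, hence k_gold = (0.36/0.093)^(1/0.64) ≈ 8.2883.
y_gold = 8.2883^0.36 ≈ 2.1412.
c_gold = y_gold − (n+δ)·k_gold = 2.1412 − 0.093·8.2883 ≈ 1.3703.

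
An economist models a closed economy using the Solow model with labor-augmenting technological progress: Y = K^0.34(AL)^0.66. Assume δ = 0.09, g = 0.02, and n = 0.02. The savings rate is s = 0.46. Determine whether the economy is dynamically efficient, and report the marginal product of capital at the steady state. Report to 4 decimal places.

dynamically inefficient; MPK ≈ 0.0961

The effective depreciation rate is n + g + δ = 0.02 + 0.02 + 0.09 = 0.13.
Steady-state k*: s·k^0.34 = 0.13·k gives k* = (0.46/0.13)^(1/0.66) ≈ 6.7848.
MPK = 0.34·6.7848^(-0.66) ≈ 0.0961.
MPK < n+g+δ = 0.13, so the economy is dynamically inefficient (over-saving).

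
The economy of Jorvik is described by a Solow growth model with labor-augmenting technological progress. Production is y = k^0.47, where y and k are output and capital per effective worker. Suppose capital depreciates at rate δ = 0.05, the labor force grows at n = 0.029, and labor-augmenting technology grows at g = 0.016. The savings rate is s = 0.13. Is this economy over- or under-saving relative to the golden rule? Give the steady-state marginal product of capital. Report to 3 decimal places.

under-saving; MPK ≈ 0.343

The effective depreciation rate is n + g + δ = 0.029 + 0.016 + 0.05 = 0.095.
Steady-state k*: s·k^0.47 = 0.095·k gives k* = (0.13/0.095)^(1/0.53) ≈ 1.8073.
MPK = 0.47·1.8073^(-0.53) ≈ 0.3435.
MPK > n+g+δ = 0.095, so the economy is dynamically efficient (under-saving).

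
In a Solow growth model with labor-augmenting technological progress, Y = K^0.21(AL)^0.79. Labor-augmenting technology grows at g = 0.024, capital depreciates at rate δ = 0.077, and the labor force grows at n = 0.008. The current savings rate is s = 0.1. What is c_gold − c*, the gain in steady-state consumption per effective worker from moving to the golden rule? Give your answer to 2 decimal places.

Capital per effective worker breaks even when investment replaces (n + g + δ)·k; here n + g + δ = 0.109.
Current steady state (s = 0.1): k* = (0.1/0.109)^(1/0.79) ≈ 0.8967, y* = 0.8967^0.21 ≈ 0.9774, c* = (1−0.1)·0.9774 ≈ 0.8796.
Maximizing c = f(k) − (n+g+δ)·k gives f'(k) = n+g+δ, i.e. 0.21·k^(0.21−1) = 0.109, so k_gold = (0.21/0.109)^(1/0.79) ≈ 2.2935.
y_gold = 2.2935^0.21 ≈ 1.1904, c_gold = y_gold − 0.109·k_gold ≈ 0.9404.
Gain: Δc = 0.9404 − 0.8796 ≈ 0.0608.

Δc ≈ 0.06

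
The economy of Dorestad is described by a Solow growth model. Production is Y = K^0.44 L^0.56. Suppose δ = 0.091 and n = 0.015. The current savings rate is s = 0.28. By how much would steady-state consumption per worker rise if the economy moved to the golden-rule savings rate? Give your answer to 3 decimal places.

Capital per worker breaks even when investment replaces (n + δ)·k; here n + δ = 0.106.
Current steady state (s = 0.28): k* = (0.28/0.106)^(1/0.56) ≈ 5.6664, y* = 5.6664^0.44 ≈ 2.1451, c* = (1−0.28)·2.1451 ≈ 1.5445.
At the golden rule the marginal product of capital equals n+δ: 0.44·k^(0.44−1) = 0.106. Solving, k_gold = (0.44/0.106)^(1/0.56) ≈ 12.7009.
y_gold = 12.7009^0.44 ≈ 3.0598, c_gold = y_gold − 0.106·k_gold ≈ 1.7135.
Gain: Δc = 1.7135 − 1.5445 ≈ 0.1690.

Δc ≈ 0.169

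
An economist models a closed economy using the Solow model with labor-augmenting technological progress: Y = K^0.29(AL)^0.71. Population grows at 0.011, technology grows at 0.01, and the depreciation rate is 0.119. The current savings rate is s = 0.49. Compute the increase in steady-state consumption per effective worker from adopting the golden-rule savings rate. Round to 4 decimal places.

The effective depreciation rate is n + g + δ = 0.011 + 0.01 + 0.119 = 0.14.
Current steady state (s = 0.49): k* = (0.49/0.14)^(1/0.71) ≈ 5.8384, y* = 5.8384^0.29 ≈ 1.6681, c* = (1−0.49)·1.6681 ≈ 0.8507.
Setting f'(k) = n+g+δ gives 0.29·k^(0.29−1) = 0.14, hence k_gold = (0.29/0.14)^(1/0.71) ≈ 2.7890.
y_gold = 2.7890^0.29 ≈ 1.3464, c_gold = y_gold − 0.14·k_gold ≈ 0.9560.
Gain: Δc = 0.9560 − 0.8507 ≈ 0.1052.

Δc ≈ 0.1052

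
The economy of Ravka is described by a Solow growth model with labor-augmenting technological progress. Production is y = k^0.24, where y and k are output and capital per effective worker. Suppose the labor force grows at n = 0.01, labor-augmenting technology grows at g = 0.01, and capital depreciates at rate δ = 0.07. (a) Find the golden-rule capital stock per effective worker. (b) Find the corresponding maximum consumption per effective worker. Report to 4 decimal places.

(a) k_gold ≈ 3.6348; (b) c_gold ≈ 1.0359

Capital per effective worker breaks even when investment replaces (n + g + δ)·k; here n + g + δ = 0.09.
At the golden rule the marginal product of capital equals n+g+δ: 0.24·k^(0.24−1) = 0.09. Solving, k_gold = (0.24/0.09)^(1/0.76) ≈ 3.6348.
y_gold = 3.6348^0.24 ≈ 1.3631; c_gold = y_gold − 0.09·k_gold ≈ 1.0359.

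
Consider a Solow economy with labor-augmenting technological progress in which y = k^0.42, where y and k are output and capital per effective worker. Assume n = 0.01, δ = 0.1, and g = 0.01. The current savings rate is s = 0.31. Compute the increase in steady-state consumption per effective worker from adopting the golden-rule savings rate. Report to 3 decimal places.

Δc ≈ 0.065

Capital per effective worker breaks even when investment replaces (n + g + δ)·k; here n + g + δ = 0.12.
Current steady state (s = 0.31): k* = (0.31/0.12)^(1/0.58) ≈ 5.1364, y* = 5.1364^0.42 ≈ 1.9883, c* = (1−0.31)·1.9883 ≈ 1.3719.
Golden rule sets MPK = n+g+δ: 0.42·k^(0.42−1) = 0.12, so k_gold = (0.42/0.12)^(1/0.58) ≈ 8.6706.
y_gold = 8.6706^0.42 ≈ 2.4773, c_gold = y_gold − 0.12·k_gold ≈ 1.4368.
Gain: Δc = 1.4368 − 1.3719 ≈ 0.0649.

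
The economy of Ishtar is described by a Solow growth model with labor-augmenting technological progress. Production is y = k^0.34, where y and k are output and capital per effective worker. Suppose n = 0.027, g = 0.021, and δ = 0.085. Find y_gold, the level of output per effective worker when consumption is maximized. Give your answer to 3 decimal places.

y_gold ≈ 1.622

Capital per effective worker breaks even when investment replaces (n + g + δ)·k; here n + g + δ = 0.133.
At the golden rule the marginal product of capital equals n+g+δ: 0.34·k^(0.34−1) = 0.133. Solving, k_gold = (0.34/0.133)^(1/0.66) ≈ 4.1459.
Output: y_gold = k_gold^0.34 = 4.1459^0.34 ≈ 1.6218.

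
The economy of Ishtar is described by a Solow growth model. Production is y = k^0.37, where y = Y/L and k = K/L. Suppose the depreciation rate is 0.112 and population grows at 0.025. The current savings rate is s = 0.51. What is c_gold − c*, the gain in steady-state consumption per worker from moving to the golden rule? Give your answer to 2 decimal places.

n + δ = 0.025 + 0.112 = 0.137.
Current steady state (s = 0.51): k* = (0.51/0.137)^(1/0.63) ≈ 8.0558, y* = 8.0558^0.37 ≈ 2.1640, c* = (1−0.51)·2.1640 ≈ 1.0604.
Setting f'(k) = n+δ gives 0.37·k^(0.37−1) = 0.137, hence k_gold = (0.37/0.137)^(1/0.63) ≈ 4.8405.
y_gold = 4.8405^0.37 ≈ 1.7923, c_gold = y_gold − 0.137·k_gold ≈ 1.1291.
Gain: Δc = 1.1291 − 1.0604 ≈ 0.0688.

Δc ≈ 0.07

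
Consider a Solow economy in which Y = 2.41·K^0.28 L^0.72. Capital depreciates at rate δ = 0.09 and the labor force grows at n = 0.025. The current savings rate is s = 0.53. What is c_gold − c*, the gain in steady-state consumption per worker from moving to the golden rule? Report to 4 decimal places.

The effective depreciation rate is n + δ = 0.025 + 0.09 = 0.115.
Current steady state (s = 0.53): k* = (0.53·2.41/0.115)^(1/0.72) ≈ 28.3280, y* = 2.41·28.3280^0.28 ≈ 6.1466, c* = (1−0.53)·6.1466 ≈ 2.8889.
Setting f'(k) = n+δ gives 0.28·2.41·k^(0.28−1) = 0.115, hence k_gold = (0.28·2.41/0.115)^(1/0.72) ≈ 11.6770.
y_gold = 2.41·11.6770^0.28 ≈ 4.7959, c_gold = y_gold − 0.115·k_gold ≈ 3.4530.
Gain: Δc = 3.4530 − 2.8889 ≈ 0.5641.

Δc ≈ 0.5641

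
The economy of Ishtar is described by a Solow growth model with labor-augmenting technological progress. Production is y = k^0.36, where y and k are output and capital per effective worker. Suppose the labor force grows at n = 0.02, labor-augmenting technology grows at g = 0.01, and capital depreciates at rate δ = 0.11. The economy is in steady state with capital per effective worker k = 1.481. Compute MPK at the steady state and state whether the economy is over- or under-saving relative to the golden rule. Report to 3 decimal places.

under-saving; MPK ≈ 0.280

The effective depreciation rate is n + g + δ = 0.02 + 0.01 + 0.11 = 0.14.
MPK = 0.36·k^(0.36−1) = 0.36·1.481^(-0.64) ≈ 0.2800.
MPK > 0.14, so the economy is dynamically efficient (under-saving).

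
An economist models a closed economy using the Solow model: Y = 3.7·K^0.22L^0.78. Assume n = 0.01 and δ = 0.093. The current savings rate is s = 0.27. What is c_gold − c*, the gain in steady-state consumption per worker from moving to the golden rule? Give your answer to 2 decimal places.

n + δ = 0.01 + 0.093 = 0.103.
Current steady state (s = 0.27): k* = (0.27·3.7/0.103)^(1/0.78) ≈ 18.4093, y* = 3.7·18.4093^0.22 ≈ 7.0228, c* = (1−0.27)·7.0228 ≈ 5.1266.
At the golden rule the marginal product of capital equals n+δ: 0.22·3.7·k^(0.22−1) = 0.103. Solving, k_gold = (0.22·3.7/0.103)^(1/0.78) ≈ 14.1582.
y_gold = 3.7·14.1582^0.22 ≈ 6.6286, c_gold = y_gold − 0.103·k_gold ≈ 5.1703.
Gain: Δc = 5.1703 − 5.1266 ≈ 0.0437.

Δc ≈ 0.04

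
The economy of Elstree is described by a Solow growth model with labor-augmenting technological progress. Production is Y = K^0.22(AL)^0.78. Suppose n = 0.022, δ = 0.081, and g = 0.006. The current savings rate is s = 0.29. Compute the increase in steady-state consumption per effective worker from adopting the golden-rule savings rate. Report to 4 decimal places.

Δc ≈ 0.0152

Capital per effective worker breaks even when investment replaces (n + g + δ)·k; here n + g + δ = 0.109.
Current steady state (s = 0.29): k* = (0.29/0.109)^(1/0.78) ≈ 3.5062, y* = 3.5062^0.22 ≈ 1.3178, c* = (1−0.29)·1.3178 ≈ 0.9357.
At the golden rule the marginal product of capital equals n+g+δ: 0.22·k^(0.22−1) = 0.109. Solving, k_gold = (0.22/0.109)^(1/0.78) ≈ 2.4605.
y_gold = 2.4605^0.22 ≈ 1.2191, c_gold = y_gold − 0.109·k_gold ≈ 0.9509.
Gain: Δc = 0.9509 − 0.9357 ≈ 0.0152.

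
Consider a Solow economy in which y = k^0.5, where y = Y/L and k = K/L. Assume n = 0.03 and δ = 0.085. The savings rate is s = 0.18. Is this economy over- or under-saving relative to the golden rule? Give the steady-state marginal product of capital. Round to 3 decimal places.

Capital per worker breaks even when investment replaces (n + δ)·k; here n + δ = 0.115.
Steady-state k*: s·k^0.5 = 0.115·k gives k* = (0.18/0.115)^(1/0.5) ≈ 2.4499.
MPK = 0.5·2.4499^(-0.5) ≈ 0.3194.
MPK > n+δ = 0.115, so the economy is dynamically efficient (under-saving).

under-saving; MPK ≈ 0.319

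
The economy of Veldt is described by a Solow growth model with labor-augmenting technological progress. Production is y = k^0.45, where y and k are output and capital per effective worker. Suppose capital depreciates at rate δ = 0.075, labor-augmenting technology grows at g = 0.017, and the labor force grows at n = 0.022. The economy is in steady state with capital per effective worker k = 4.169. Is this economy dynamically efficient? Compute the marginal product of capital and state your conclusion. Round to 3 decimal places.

dynamically efficient; MPK ≈ 0.205

Capital per effective worker breaks even when investment replaces (n + g + δ)·k; here n + g + δ = 0.114.
MPK = 0.45·k^(0.45−1) = 0.45·4.169^(-0.55) ≈ 0.2052.
MPK > 0.114, so the economy is dynamically efficient (under-saving).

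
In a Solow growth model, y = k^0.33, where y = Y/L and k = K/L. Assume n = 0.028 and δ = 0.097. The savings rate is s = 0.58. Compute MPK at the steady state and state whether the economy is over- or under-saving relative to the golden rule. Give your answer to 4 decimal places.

over-saving; MPK ≈ 0.0711

n + δ = 0.028 + 0.097 = 0.125.
Steady-state k*: s·k^0.33 = 0.125·k gives k* = (0.58/0.125)^(1/0.67) ≈ 9.8810.
MPK = 0.33·9.8810^(-0.67) ≈ 0.0711.
MPK < n+δ = 0.125, so the economy is dynamically inefficient (over-saving).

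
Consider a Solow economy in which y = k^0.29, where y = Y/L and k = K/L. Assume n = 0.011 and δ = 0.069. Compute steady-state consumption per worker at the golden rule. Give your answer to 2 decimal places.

c_gold ≈ 1.20

Capital per worker breaks even when investment replaces (n + δ)·k; here n + δ = 0.08.
Maximizing c = f(k) − (n+δ)·k gives f'(k) = n+δ, i.e. 0.29·k^(0.29−1) = 0.08, so k_gold = (0.29/0.08)^(1/0.71) ≈ 6.1342.
y_gold = 6.1342^0.29 ≈ 1.6922.
c_gold = y_gold − (n+δ)·k_gold = 1.6922 − 0.08·6.1342 ≈ 1.2015.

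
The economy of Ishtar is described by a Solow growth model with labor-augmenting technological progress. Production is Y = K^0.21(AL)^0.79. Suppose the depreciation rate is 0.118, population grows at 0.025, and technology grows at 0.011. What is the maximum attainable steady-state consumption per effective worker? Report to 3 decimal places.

c_gold ≈ 0.858

The effective depreciation rate is n + g + δ = 0.025 + 0.011 + 0.118 = 0.154.
Golden rule sets MPK = n+g+δ: 0.21·k^(0.21−1) = 0.154, so k_gold = (0.21/0.154)^(1/0.79) ≈ 1.4808.
y_gold = 1.4808^0.21 ≈ 1.0859.
c_gold = y_gold − (n+g+δ)·k_gold = 1.0859 − 0.154·1.4808 ≈ 0.8579.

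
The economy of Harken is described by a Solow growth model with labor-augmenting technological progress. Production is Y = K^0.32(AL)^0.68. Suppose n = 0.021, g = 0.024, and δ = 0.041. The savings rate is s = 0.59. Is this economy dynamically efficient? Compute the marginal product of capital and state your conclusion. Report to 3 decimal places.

dynamically inefficient; MPK ≈ 0.047

n + g + δ = 0.021 + 0.024 + 0.041 = 0.086.
Steady-state k*: s·k^0.32 = 0.086·k gives k* = (0.59/0.086)^(1/0.68) ≈ 16.9798.
MPK = 0.32·16.9798^(-0.68) ≈ 0.0466.
MPK < n+g+δ = 0.086, so the economy is dynamically inefficient (over-saving).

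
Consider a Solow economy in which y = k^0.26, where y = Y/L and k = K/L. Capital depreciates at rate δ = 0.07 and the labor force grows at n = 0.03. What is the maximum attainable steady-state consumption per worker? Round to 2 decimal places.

n + δ = 0.03 + 0.07 = 0.1.
Golden rule sets MPK = n+δ: 0.26·k^(0.26−1) = 0.1, so k_gold = (0.26/0.1)^(1/0.74) ≈ 3.6373.
y_gold = 3.6373^0.26 ≈ 1.3989.
c_gold = y_gold − (n+δ)·k_gold = 1.3989 − 0.1·3.6373 ≈ 1.0352.

c_gold ≈ 1.04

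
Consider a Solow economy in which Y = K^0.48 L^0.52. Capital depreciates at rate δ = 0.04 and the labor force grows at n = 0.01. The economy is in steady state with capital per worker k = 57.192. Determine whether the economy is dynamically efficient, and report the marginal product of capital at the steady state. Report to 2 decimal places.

dynamically efficient; MPK ≈ 0.06

Break-even investment rate: n + δ = 0.01 + 0.04 = 0.05.
MPK = 0.48·k^(0.48−1) = 0.48·57.192^(-0.52) ≈ 0.0585.
MPK > 0.05, so the economy is dynamically efficient (under-saving).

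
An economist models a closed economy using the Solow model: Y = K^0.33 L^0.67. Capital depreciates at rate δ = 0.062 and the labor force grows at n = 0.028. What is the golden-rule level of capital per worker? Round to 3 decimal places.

Break-even investment rate: n + δ = 0.028 + 0.062 = 0.09.
Maximizing c = f(k) − (n+δ)·k gives f'(k) = n+δ, i.e. 0.33·k^(0.33−1) = 0.09, so k_gold = (0.33/0.09)^(1/0.67) ≈ 6.9534.

k_gold ≈ 6.953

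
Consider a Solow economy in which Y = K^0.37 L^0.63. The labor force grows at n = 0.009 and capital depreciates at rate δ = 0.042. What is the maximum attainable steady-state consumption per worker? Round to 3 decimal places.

c_gold ≈ 2.017

The effective depreciation rate is n + δ = 0.009 + 0.042 = 0.051.
Setting f'(k) = n+δ gives 0.37·k^(0.37−1) = 0.051, hence k_gold = (0.37/0.051)^(1/0.63) ≈ 23.2317.
y_gold = 23.2317^0.37 ≈ 3.2022.
c_gold = y_gold − (n+δ)·k_gold = 3.2022 − 0.051·23.2317 ≈ 2.0174.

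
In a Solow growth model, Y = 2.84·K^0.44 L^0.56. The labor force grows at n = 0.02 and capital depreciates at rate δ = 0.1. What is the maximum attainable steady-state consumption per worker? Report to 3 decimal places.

c_gold ≈ 10.024

Capital per worker breaks even when investment replaces (n + δ)·k; here n + δ = 0.12.
Maximizing c = f(k) − (n+δ)·k gives f'(k) = n+δ, i.e. 0.44·2.84·k^(0.44−1) = 0.12, so k_gold = (0.44·2.84/0.12)^(1/0.56) ≈ 65.6334.
y_gold = 2.84·65.6334^0.44 ≈ 17.9000.
c_gold = y_gold − (n+δ)·k_gold = 17.9000 − 0.12·65.6334 ≈ 10.0240.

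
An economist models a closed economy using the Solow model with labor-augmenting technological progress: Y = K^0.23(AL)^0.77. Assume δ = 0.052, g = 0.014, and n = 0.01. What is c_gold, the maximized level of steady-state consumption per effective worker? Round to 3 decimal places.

c_gold ≈ 1.072

The effective depreciation rate is n + g + δ = 0.01 + 0.014 + 0.052 = 0.076.
Setting f'(k) = n+g+δ gives 0.23·k^(0.23−1) = 0.076, hence k_gold = (0.23/0.076)^(1/0.77) ≈ 4.2127.
y_gold = 4.2127^0.23 ≈ 1.3920.
c_gold = y_gold − (n+g+δ)·k_gold = 1.3920 − 0.076·4.2127 ≈ 1.0719.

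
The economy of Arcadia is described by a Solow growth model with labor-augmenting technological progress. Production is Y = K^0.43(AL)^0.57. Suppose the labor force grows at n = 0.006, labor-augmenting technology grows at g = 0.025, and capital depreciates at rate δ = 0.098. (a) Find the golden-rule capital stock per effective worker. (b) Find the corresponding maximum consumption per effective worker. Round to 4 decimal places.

(a) k_gold ≈ 8.2667; (b) c_gold ≈ 1.4136

Capital per effective worker breaks even when investment replaces (n + g + δ)·k; here n + g + δ = 0.129.
At the golden rule the marginal product of capital equals n+g+δ: 0.43·k^(0.43−1) = 0.129. Solving, k_gold = (0.43/0.129)^(1/0.57) ≈ 8.2667.
y_gold = 8.2667^0.43 ≈ 2.4800; c_gold = y_gold − 0.129·k_gold ≈ 1.4136.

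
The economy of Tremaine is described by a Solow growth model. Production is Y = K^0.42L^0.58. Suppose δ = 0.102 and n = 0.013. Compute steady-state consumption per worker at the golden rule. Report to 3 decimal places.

c_gold ≈ 1.482

n + δ = 0.013 + 0.102 = 0.115.
Golden rule sets MPK = n+δ: 0.42·k^(0.42−1) = 0.115, so k_gold = (0.42/0.115)^(1/0.58) ≈ 9.3307.
y_gold = 9.3307^0.42 ≈ 2.5548.
c_gold = y_gold − (n+δ)·k_gold = 2.5548 − 0.115·9.3307 ≈ 1.4818.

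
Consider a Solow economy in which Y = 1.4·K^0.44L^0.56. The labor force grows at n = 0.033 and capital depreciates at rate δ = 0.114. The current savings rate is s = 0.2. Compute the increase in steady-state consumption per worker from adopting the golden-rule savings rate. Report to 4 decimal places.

Δc ≈ 0.5586

Break-even investment rate: n + δ = 0.033 + 0.114 = 0.147.
Current steady state (s = 0.2): k* = (0.2·1.4/0.147)^(1/0.56) ≈ 3.1602, y* = 1.4·3.1602^0.44 ≈ 2.3228, c* = (1−0.2)·2.3228 ≈ 1.8582.
Setting f'(k) = n+δ gives 0.44·1.4·k^(0.44−1) = 0.147, hence k_gold = (0.44·1.4/0.147)^(1/0.56) ≈ 12.9177.
y_gold = 1.4·12.9177^0.44 ≈ 4.3157, c_gold = y_gold − 0.147·k_gold ≈ 2.4168.
Gain: Δc = 2.4168 − 1.8582 ≈ 0.5586.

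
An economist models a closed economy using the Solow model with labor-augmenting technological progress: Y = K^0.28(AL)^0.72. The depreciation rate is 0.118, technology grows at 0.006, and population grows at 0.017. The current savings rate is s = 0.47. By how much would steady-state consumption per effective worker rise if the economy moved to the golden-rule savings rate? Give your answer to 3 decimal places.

Δc ≈ 0.094

Break-even investment rate: n + g + δ = 0.017 + 0.006 + 0.118 = 0.141.
Current steady state (s = 0.47): k* = (0.47/0.141)^(1/0.72) ≈ 5.3238, y* = 5.3238^0.28 ≈ 1.5971, c* = (1−0.47)·1.5971 ≈ 0.8465.
Setting f'(k) = n+g+δ gives 0.28·k^(0.28−1) = 0.141, hence k_gold = (0.28/0.141)^(1/0.72) ≈ 2.5930.
y_gold = 2.5930^0.28 ≈ 1.3058, c_gold = y_gold − 0.141·k_gold ≈ 0.9402.
Gain: Δc = 0.9402 − 0.8465 ≈ 0.0937.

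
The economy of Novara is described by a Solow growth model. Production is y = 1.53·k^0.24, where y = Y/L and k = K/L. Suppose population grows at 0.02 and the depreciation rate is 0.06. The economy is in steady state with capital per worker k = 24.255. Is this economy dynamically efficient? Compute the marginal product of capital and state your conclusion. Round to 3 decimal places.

Capital per worker breaks even when investment replaces (n + δ)·k; here n + δ = 0.08.
MPK = 0.24·1.53·k^(0.24−1) = 0.24·1.53·24.255^(-0.76) ≈ 0.0325.
MPK < 0.08, so the economy is dynamically inefficient (over-saving).

dynamically inefficient; MPK ≈ 0.033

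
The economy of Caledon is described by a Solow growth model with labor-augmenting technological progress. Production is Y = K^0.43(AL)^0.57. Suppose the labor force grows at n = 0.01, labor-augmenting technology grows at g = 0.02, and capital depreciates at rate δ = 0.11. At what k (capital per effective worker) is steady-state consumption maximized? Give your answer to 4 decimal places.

Capital per effective worker breaks even when investment replaces (n + g + δ)·k; here n + g + δ = 0.14.
At the golden rule the marginal product of capital equals n+g+δ: 0.43·k^(0.43−1) = 0.14. Solving, k_gold = (0.43/0.14)^(1/0.57) ≈ 7.1612.

k_gold ≈ 7.1612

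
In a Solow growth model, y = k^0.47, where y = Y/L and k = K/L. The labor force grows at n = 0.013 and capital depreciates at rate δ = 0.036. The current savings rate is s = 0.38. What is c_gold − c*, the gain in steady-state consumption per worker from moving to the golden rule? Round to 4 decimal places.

Capital per worker breaks even when investment replaces (n + δ)·k; here n + δ = 0.049.
Current steady state (s = 0.38): k* = (0.38/0.049)^(1/0.53) ≈ 47.6944, y* = 47.6944^0.47 ≈ 6.1501, c* = (1−0.38)·6.1501 ≈ 3.8130.
Golden rule sets MPK = n+δ: 0.47·k^(0.47−1) = 0.049, so k_gold = (0.47/0.049)^(1/0.53) ≈ 71.2270.
y_gold = 71.2270^0.47 ≈ 7.4258, c_gold = y_gold − 0.049·k_gold ≈ 3.9357.
Gain: Δc = 3.9357 − 3.8130 ≈ 0.1226.

Δc ≈ 0.1226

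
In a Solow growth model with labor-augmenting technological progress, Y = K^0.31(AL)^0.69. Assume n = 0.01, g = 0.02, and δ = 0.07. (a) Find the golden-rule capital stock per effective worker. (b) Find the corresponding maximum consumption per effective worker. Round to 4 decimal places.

(a) k_gold ≈ 5.1537; (b) c_gold ≈ 1.1471

Break-even investment rate: n + g + δ = 0.01 + 0.02 + 0.07 = 0.1.
Golden rule sets MPK = n+g+δ: 0.31·k^(0.31−1) = 0.1, so k_gold = (0.31/0.1)^(1/0.69) ≈ 5.1537.
y_gold = 5.1537^0.31 ≈ 1.6625; c_gold = y_gold − 0.1·k_gold ≈ 1.1471.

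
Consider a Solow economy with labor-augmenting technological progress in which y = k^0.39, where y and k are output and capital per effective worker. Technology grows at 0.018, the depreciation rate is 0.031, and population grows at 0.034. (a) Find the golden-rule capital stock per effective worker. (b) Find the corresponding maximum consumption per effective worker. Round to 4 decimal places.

The effective depreciation rate is n + g + δ = 0.034 + 0.018 + 0.031 = 0.083.
Setting f'(k) = n+g+δ gives 0.39·k^(0.39−1) = 0.083, hence k_gold = (0.39/0.083)^(1/0.61) ≈ 12.6362.
y_gold = 12.6362^0.39 ≈ 2.6892; c_gold = y_gold − 0.083·k_gold ≈ 1.6404.

(a) k_gold ≈ 12.6362; (b) c_gold ≈ 1.6404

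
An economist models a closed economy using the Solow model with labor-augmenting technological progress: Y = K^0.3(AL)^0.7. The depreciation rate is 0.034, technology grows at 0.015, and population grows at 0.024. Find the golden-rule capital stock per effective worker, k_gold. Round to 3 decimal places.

Break-even investment rate: n + g + δ = 0.024 + 0.015 + 0.034 = 0.073.
At the golden rule the marginal product of capital equals n+g+δ: 0.3·k^(0.3−1) = 0.073. Solving, k_gold = (0.3/0.073)^(1/0.7) ≈ 7.5310.

k_gold ≈ 7.531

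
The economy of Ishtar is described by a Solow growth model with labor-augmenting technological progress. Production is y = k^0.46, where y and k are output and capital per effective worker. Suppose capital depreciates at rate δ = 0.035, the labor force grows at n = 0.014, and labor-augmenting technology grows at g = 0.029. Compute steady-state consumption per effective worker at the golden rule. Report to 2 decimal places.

c_gold ≈ 2.45

n + g + δ = 0.014 + 0.029 + 0.035 = 0.078.
At the golden rule the marginal product of capital equals n+g+δ: 0.46·k^(0.46−1) = 0.078. Solving, k_gold = (0.46/0.078)^(1/0.54) ≈ 26.7396.
y_gold = 26.7396^0.46 ≈ 4.5341.
c_gold = y_gold − (n+g+δ)·k_gold = 4.5341 − 0.078·26.7396 ≈ 2.4484.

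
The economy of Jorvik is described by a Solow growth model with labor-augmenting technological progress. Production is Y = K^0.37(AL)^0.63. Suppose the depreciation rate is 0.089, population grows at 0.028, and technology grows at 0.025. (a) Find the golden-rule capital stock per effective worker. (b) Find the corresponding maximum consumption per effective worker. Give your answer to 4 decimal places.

(a) k_gold ≈ 4.5728; (b) c_gold ≈ 1.1056

Break-even investment rate: n + g + δ = 0.028 + 0.025 + 0.089 = 0.142.
At the golden rule the marginal product of capital equals n+g+δ: 0.37·k^(0.37−1) = 0.142. Solving, k_gold = (0.37/0.142)^(1/0.63) ≈ 4.5728.
y_gold = 4.5728^0.37 ≈ 1.7550; c_gold = y_gold − 0.142·k_gold ≈ 1.1056.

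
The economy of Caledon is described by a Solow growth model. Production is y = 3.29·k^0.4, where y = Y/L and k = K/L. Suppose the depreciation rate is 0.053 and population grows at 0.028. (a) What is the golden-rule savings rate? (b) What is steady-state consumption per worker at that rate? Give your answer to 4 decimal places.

(a) s_gold = 0.4000; (b) c_gold ≈ 12.6627

Break-even investment rate: n + δ = 0.028 + 0.053 = 0.081.
For Cobb-Douglas, s_gold equals capital's share: s_gold = 0.4.
Setting f'(k) = n+δ gives 0.4·3.29·k^(0.4−1) = 0.081, hence k_gold = (0.4·3.29/0.081)^(1/0.6) ≈ 104.2201.
y_gold = 3.29·104.2201^0.4 ≈ 21.1046; c_gold = (1−0.4)·y_gold ≈ 12.6627.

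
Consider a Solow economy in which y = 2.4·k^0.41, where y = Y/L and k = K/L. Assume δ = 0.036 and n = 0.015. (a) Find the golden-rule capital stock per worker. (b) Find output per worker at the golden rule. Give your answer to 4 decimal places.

(a) k_gold ≈ 150.8990; (b) y_gold ≈ 18.7704

The effective depreciation rate is n + δ = 0.015 + 0.036 = 0.051.
Setting f'(k) = n+δ gives 0.41·2.4·k^(0.41−1) = 0.051, hence k_gold = (0.41·2.4/0.051)^(1/0.59) ≈ 150.8990.
y_gold = 2.4·150.8990^0.41 ≈ 18.7704.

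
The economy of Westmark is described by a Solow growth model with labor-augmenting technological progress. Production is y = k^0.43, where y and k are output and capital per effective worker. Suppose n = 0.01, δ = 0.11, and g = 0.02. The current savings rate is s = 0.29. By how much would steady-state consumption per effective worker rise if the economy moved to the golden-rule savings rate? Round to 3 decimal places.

Δc ≈ 0.099

Capital per effective worker breaks even when investment replaces (n + g + δ)·k; here n + g + δ = 0.14.
Current steady state (s = 0.29): k* = (0.29/0.14)^(1/0.57) ≈ 3.5881, y* = 3.5881^0.43 ≈ 1.7322, c* = (1−0.29)·1.7322 ≈ 1.2298.
Maximizing c = f(k) − (n+g+δ)·k gives f'(k) = n+g+δ, i.e. 0.43·k^(0.43−1) = 0.14, so k_gold = (0.43/0.14)^(1/0.57) ≈ 7.1612.
y_gold = 7.1612^0.43 ≈ 2.3315, c_gold = y_gold − 0.14·k_gold ≈ 1.3290.
Gain: Δc = 1.3290 − 1.2298 ≈ 0.0991.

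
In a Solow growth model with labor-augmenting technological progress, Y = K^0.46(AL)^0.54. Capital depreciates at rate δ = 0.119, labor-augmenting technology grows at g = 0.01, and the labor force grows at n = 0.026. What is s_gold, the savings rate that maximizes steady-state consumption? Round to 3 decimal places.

Capital per effective worker breaks even when investment replaces (n + g + δ)·k; here n + g + δ = 0.155.
At the golden rule MPK = n+g+δ, and in any Cobb-Douglas steady state s = (n+g+δ)·k/y = MPK·k/y = capital's share 0.46.

s_gold = 0.460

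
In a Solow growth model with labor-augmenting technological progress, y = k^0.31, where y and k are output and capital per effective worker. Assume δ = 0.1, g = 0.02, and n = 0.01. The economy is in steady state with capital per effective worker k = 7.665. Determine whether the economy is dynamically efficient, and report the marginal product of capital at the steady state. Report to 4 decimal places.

dynamically inefficient; MPK ≈ 0.0760

The effective depreciation rate is n + g + δ = 0.01 + 0.02 + 0.1 = 0.13.
MPK = 0.31·k^(0.31−1) = 0.31·7.665^(-0.69) ≈ 0.0760.
MPK < 0.13, so the economy is dynamically inefficient (over-saving).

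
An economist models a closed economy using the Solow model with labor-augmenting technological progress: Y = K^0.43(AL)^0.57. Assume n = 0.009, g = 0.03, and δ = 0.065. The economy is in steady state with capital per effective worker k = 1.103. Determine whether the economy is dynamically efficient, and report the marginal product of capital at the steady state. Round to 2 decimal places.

dynamically efficient; MPK ≈ 0.41

n + g + δ = 0.009 + 0.03 + 0.065 = 0.104.
MPK = 0.43·k^(0.43−1) = 0.43·1.103^(-0.57) ≈ 0.4066.
MPK > 0.104, so the economy is dynamically efficient (under-saving).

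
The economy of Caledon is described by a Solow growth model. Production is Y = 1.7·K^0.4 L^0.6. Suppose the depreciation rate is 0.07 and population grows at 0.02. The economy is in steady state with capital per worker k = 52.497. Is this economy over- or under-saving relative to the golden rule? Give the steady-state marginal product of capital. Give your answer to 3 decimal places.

n + δ = 0.02 + 0.07 = 0.09.
MPK = 0.4·1.7·k^(0.4−1) = 0.4·1.7·52.497^(-0.6) ≈ 0.0632.
MPK < 0.09, so the economy is dynamically inefficient (over-saving).

over-saving; MPK ≈ 0.063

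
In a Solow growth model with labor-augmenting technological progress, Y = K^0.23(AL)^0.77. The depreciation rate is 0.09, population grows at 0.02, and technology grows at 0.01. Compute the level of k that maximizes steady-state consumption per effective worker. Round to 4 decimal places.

k_gold ≈ 2.3278

n + g + δ = 0.02 + 0.01 + 0.09 = 0.12.
At the golden rule the marginal product of capital equals n+g+δ: 0.23·k^(0.23−1) = 0.12. Solving, k_gold = (0.23/0.12)^(1/0.77) ≈ 2.3278.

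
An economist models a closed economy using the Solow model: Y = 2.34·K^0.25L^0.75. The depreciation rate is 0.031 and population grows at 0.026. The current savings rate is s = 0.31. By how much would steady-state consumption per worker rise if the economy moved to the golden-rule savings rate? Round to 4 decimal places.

Δc ≈ 0.0443

Break-even investment rate: n + δ = 0.026 + 0.031 = 0.057.
Current steady state (s = 0.31): k* = (0.31·2.34/0.057)^(1/0.75) ≈ 29.7123, y* = 2.34·29.7123^0.25 ≈ 5.4632, c* = (1−0.31)·5.4632 ≈ 3.7696.
Maximizing c = f(k) − (n+δ)·k gives f'(k) = n+δ, i.e. 0.25·2.34·k^(0.25−1) = 0.057, so k_gold = (0.25·2.34/0.057)^(1/0.75) ≈ 22.3036.
y_gold = 2.34·22.3036^0.25 ≈ 5.0852, c_gold = y_gold − 0.057·k_gold ≈ 3.8139.
Gain: Δc = 3.8139 − 3.7696 ≈ 0.0443.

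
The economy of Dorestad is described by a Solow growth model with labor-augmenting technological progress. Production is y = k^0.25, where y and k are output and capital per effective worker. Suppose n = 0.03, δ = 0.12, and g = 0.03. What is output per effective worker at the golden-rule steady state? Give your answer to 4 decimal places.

n + g + δ = 0.03 + 0.03 + 0.12 = 0.18.
Maximizing c = f(k) − (n+g+δ)·k gives f'(k) = n+g+δ, i.e. 0.25·k^(0.25−1) = 0.18, so k_gold = (0.25/0.18)^(1/0.75) ≈ 1.5496.
Output: y_gold = k_gold^0.25 = 1.5496^0.25 ≈ 1.1157.

y_gold ≈ 1.1157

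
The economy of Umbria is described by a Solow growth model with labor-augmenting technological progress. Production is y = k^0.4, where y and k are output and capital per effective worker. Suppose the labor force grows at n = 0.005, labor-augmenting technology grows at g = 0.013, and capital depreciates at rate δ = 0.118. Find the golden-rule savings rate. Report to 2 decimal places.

s_gold = 0.40

The effective depreciation rate is n + g + δ = 0.005 + 0.013 + 0.118 = 0.136.
At the golden rule MPK = n+g+δ, and in any Cobb-Douglas steady state s = (n+g+δ)·k/y = MPK·k/y = capital's share 0.4.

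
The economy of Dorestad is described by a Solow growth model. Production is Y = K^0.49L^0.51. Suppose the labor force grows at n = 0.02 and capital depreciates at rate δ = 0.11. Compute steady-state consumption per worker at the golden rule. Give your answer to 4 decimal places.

n + δ = 0.02 + 0.11 = 0.13.
Maximizing c = f(k) − (n+δ)·k gives f'(k) = n+δ, i.e. 0.49·k^(0.49−1) = 0.13, so k_gold = (0.49/0.13)^(1/0.51) ≈ 13.4868.
y_gold = 13.4868^0.49 ≈ 3.5781.
c_gold = y_gold − (n+δ)·k_gold = 3.5781 − 0.13·13.4868 ≈ 1.8248.

c_gold ≈ 1.8248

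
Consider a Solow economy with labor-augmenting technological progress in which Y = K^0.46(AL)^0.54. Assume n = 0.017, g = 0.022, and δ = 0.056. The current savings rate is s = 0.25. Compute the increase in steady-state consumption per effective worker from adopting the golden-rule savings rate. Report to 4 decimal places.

Δc ≈ 0.3598

The effective depreciation rate is n + g + δ = 0.017 + 0.022 + 0.056 = 0.095.
Current steady state (s = 0.25): k* = (0.25/0.095)^(1/0.54) ≈ 6.0004, y* = 6.0004^0.46 ≈ 2.2801, c* = (1−0.25)·2.2801 ≈ 1.7101.
Setting f'(k) = n+g+δ gives 0.46·k^(0.46−1) = 0.095, hence k_gold = (0.46/0.095)^(1/0.54) ≈ 18.5602.
y_gold = 18.5602^0.46 ≈ 3.8331, c_gold = y_gold − 0.095·k_gold ≈ 2.0699.
Gain: Δc = 2.0699 − 1.7101 ≈ 0.3598.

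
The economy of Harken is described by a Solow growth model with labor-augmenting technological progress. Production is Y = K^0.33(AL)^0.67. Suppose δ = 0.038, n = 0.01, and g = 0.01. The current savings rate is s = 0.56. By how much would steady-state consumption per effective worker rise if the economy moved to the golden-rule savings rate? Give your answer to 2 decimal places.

Δc ≈ 0.23

Break-even investment rate: n + g + δ = 0.01 + 0.01 + 0.038 = 0.058.
Current steady state (s = 0.56): k* = (0.56/0.058)^(1/0.67) ≈ 29.4979, y* = 29.4979^0.33 ≈ 3.0551, c* = (1−0.56)·3.0551 ≈ 1.3443.
Setting f'(k) = n+g+δ gives 0.33·k^(0.33−1) = 0.058, hence k_gold = (0.33/0.058)^(1/0.67) ≈ 13.3966.
y_gold = 13.3966^0.33 ≈ 2.3546, c_gold = y_gold − 0.058·k_gold ≈ 1.5775.
Gain: Δc = 1.5775 − 1.3443 ≈ 0.2333.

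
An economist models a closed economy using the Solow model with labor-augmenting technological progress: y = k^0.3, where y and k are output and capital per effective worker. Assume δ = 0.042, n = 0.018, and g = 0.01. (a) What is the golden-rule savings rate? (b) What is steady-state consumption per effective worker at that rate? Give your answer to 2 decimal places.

Capital per effective worker breaks even when investment replaces (n + g + δ)·k; here n + g + δ = 0.07.
For Cobb-Douglas, s_gold equals capital's share: s_gold = 0.3.
Maximizing c = f(k) − (n+g+δ)·k gives f'(k) = n+g+δ, i.e. 0.3·k^(0.3−1) = 0.07, so k_gold = (0.3/0.07)^(1/0.7) ≈ 7.9963.
y_gold = 7.9963^0.3 ≈ 1.8658; c_gold = (1−0.3)·y_gold ≈ 1.3061.

(a) s_gold = 0.30; (b) c_gold ≈ 1.31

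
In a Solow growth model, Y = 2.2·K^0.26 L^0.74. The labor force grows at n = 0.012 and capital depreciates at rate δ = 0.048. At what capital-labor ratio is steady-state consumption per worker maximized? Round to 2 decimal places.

k_gold ≈ 21.05

n + δ = 0.012 + 0.048 = 0.06.
At the golden rule the marginal product of capital equals n+δ: 0.26·2.2·k^(0.26−1) = 0.06. Solving, k_gold = (0.26·2.2/0.06)^(1/0.74) ≈ 21.0525.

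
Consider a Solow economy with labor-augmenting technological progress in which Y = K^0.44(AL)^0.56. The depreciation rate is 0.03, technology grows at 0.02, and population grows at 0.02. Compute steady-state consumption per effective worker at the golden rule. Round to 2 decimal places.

n + g + δ = 0.02 + 0.02 + 0.03 = 0.07.
Setting f'(k) = n+g+δ gives 0.44·k^(0.44−1) = 0.07, hence k_gold = (0.44/0.07)^(1/0.56) ≈ 26.6461.
y_gold = 26.6461^0.44 ≈ 4.2391.
c_gold = y_gold − (n+g+δ)·k_gold = 4.2391 − 0.07·26.6461 ≈ 2.3739.

c_gold ≈ 2.37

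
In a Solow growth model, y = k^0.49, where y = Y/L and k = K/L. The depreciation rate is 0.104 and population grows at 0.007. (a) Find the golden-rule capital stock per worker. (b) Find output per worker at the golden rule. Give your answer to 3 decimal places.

Capital per worker breaks even when investment replaces (n + δ)·k; here n + δ = 0.111.
Maximizing c = f(k) − (n+δ)·k gives f'(k) = n+δ, i.e. 0.49·k^(0.49−1) = 0.111, so k_gold = (0.49/0.111)^(1/0.51) ≈ 18.3847.
y_gold = 18.3847^0.49 ≈ 4.1647.

(a) k_gold ≈ 18.385; (b) y_gold ≈ 4.165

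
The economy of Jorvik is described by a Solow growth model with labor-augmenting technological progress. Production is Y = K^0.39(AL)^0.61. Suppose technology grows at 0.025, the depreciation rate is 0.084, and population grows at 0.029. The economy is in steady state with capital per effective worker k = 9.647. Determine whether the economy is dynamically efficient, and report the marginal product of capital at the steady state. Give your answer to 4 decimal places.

dynamically inefficient; MPK ≈ 0.0979

n + g + δ = 0.029 + 0.025 + 0.084 = 0.138.
MPK = 0.39·k^(0.39−1) = 0.39·9.647^(-0.61) ≈ 0.0979.
MPK < 0.138, so the economy is dynamically inefficient (over-saving).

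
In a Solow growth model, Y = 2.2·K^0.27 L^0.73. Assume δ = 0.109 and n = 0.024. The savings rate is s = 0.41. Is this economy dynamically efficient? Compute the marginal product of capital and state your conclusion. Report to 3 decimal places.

The effective depreciation rate is n + δ = 0.024 + 0.109 = 0.133.
Steady-state k*: s·A·k^0.27 = 0.133·k gives k* = (0.41·2.2/0.133)^(1/0.73) ≈ 13.7671.
MPK = 0.27·2.2·13.7671^(-0.73) ≈ 0.0876.
MPK < n+δ = 0.133, so the economy is dynamically inefficient (over-saving).

dynamically inefficient; MPK ≈ 0.088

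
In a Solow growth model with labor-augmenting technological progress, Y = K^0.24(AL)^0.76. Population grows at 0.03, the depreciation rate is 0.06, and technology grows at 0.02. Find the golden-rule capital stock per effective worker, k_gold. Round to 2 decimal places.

k_gold ≈ 2.79

The effective depreciation rate is n + g + δ = 0.03 + 0.02 + 0.06 = 0.11.
Setting f'(k) = n+g+δ gives 0.24·k^(0.24−1) = 0.11, hence k_gold = (0.24/0.11)^(1/0.76) ≈ 2.7913.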